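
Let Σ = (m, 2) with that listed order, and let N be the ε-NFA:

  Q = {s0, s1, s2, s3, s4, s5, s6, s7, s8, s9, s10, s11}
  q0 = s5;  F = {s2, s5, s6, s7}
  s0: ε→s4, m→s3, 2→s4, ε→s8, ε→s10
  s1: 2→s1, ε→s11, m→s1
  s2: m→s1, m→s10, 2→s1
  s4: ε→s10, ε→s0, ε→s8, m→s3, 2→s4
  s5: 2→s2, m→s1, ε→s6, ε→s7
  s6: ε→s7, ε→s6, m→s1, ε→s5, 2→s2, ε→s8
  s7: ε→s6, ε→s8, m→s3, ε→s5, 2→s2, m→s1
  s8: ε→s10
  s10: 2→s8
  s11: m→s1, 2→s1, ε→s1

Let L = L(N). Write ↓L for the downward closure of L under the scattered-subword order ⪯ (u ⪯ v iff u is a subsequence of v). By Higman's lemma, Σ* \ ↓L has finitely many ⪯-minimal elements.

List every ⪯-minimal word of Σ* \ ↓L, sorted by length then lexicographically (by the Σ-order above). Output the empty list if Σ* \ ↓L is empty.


|Q|=12, |F|=4, |δ|=37 (18 ε).
min D↑ (3 st, q0=0, F={1}): 0:m→1,2→2 1:m→1,2→1 2:m→1,2→1 (ε-aug+det+¬).
'm': run [9, 5] end={s1,s10,s11,s3,s8} ∉↓L; 1/1 single-dels accept.
'22': |S_i|=[9, 5, 4] end={s1,s10,s11,s8} rej; 2/2 deletions ∈↓L.
2 words, ⪯-incomp.

min(Σ*\↓L) = [m, 22].


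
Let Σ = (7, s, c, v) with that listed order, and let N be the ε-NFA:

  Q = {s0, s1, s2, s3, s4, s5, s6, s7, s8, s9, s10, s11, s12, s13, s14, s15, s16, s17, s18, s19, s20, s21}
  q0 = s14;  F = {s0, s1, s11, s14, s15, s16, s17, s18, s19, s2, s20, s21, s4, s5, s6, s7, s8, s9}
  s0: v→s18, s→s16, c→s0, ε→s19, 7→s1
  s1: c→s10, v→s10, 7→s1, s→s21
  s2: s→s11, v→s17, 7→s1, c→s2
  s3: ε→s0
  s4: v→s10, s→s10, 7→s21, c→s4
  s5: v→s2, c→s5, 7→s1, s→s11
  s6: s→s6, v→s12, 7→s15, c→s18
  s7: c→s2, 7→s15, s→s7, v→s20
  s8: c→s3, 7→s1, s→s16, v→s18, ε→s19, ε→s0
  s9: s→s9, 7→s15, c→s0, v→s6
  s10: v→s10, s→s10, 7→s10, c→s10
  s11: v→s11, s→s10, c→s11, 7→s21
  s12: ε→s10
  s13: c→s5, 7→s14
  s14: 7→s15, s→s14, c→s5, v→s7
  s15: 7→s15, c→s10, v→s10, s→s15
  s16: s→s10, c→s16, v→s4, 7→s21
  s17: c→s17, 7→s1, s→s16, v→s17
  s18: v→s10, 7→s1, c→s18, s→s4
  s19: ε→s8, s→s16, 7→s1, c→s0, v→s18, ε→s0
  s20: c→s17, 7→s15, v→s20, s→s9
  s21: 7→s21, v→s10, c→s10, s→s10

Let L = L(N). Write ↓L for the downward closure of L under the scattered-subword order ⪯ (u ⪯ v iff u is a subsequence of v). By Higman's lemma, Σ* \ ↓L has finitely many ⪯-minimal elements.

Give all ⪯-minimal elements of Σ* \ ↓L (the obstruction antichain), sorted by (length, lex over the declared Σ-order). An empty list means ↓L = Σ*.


|Q|=22, |F|=18, |δ|=85 (7 ε).
min D↑ (17 st, q0=0, F={4}): 0:7→1,s→0,c→2,v→3 1:7→1,s→1,c→4,v→4 2:7→5,s→6,c→2,v→7 3:7→1,s→3,c→7,v→8 4:7→4,s→4,c→4,v→4 5:7→5,s→9,c→4,v→4 6:7→9,s→4,c→6,v→6 7:7→5,s→6,c→7,v→10 8:7→1,s→11,c→10,v→8 9:7→9,s→4,c→4,v→4 10:7→5,s→12,c→10,v→10 11:7→1,s→11,c→13,v→14 12:7→9,s→4,c→12,v→15 13:7→5,s→12,c→13,v→16 14:7→1,s→14,c→16,v→4 15:7→9,s→4,c→15,v→4 16:7→5,s→15,c→16,v→4 (ε-aug+det+¬).
'7c': |S_i|=[21, 4, 1] end={s10} ∉↓L; 2/2 deletions ∈↓L.
'7v': run [21, 4, 1] end={s10} — reject; 2/2 deletions ∈↓L.
'css': run [21, 14, 5, 1] end={s10} ∉↓L; 3/3 single-dels accept.
'vvsvv': run [21, 19, 17, 14, 8, 2] end={s10,s12} ∉↓L; 5/5 del acc.
4 obstructions.

Antichain: [7c, 7v, css, vvsvv].


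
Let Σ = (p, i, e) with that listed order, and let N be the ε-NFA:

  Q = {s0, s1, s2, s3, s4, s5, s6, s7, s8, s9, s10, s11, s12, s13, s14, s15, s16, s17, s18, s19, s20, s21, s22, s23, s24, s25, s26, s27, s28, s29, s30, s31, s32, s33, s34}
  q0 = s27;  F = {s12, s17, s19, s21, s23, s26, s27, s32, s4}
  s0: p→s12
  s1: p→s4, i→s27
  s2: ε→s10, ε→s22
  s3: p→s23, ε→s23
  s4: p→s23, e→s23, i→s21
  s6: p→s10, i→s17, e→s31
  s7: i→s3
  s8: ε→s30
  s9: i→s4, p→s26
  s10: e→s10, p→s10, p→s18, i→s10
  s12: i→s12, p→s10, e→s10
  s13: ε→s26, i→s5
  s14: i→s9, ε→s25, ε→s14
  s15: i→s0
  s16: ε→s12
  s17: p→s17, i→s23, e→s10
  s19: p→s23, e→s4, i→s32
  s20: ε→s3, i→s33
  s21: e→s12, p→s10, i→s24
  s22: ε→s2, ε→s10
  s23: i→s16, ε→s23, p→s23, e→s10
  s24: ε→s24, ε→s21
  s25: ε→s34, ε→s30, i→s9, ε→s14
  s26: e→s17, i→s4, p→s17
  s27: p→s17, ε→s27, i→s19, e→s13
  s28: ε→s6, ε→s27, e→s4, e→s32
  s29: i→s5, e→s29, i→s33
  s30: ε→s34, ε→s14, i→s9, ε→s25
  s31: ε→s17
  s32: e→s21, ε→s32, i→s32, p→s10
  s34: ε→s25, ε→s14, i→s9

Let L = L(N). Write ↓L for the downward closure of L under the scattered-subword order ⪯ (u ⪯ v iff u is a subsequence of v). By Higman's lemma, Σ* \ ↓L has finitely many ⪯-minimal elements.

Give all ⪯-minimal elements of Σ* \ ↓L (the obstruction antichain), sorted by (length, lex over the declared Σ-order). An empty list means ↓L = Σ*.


Antichain: [pe, iip, eee].

|Q|=35, |F|=9, |δ|=80 (27 ε).
min D↑ (10 st, q0=0, F={5}): 0:p→1,i→2,e→3 1:p→1,i→4,e→5 2:p→4,i→6,e→7 3:p→1,i→7,e→1 4:p→4,i→8,e→5 5:p→5,i→5,e→5 6:p→5,i→6,e→9 7:p→4,i→9,e→4 8:p→5,i→8,e→5 9:p→5,i→9,e→8 [Hopcroft].
'pe': |S_i|=[15, 6, 2] end={s10,s18} ∉↓L; 2/2 single-dels accept.
'iip': run [15, 11, 7, 2] end={s10,s18} rej; 3/3 single-dels accept.
'eee': run [15, 12, 6, 2] end={s10,s18} ∉↓L; 3/3 del acc.
3 obstructions.


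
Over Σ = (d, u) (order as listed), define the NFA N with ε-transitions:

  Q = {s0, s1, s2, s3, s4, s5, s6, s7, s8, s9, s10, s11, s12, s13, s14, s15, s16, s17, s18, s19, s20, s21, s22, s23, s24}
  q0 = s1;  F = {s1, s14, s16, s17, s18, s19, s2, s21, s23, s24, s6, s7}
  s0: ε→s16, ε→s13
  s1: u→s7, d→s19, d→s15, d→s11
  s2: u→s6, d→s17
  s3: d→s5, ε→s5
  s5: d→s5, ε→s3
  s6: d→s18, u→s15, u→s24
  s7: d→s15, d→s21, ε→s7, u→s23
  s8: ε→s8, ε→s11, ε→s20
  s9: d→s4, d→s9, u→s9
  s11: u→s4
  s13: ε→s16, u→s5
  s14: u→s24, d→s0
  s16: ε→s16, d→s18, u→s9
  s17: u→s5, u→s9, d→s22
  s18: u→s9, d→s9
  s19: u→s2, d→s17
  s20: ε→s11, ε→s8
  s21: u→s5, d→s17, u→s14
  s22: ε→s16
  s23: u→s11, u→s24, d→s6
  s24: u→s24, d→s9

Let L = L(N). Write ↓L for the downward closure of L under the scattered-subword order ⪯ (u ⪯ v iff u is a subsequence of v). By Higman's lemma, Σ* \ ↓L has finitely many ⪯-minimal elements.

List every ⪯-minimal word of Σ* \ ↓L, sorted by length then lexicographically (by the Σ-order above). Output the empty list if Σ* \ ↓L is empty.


|Q|=25, |F|=12, |δ|=51 (13 ε).
min D↑ (13 st, q0=0, F={8}): 0:d→1,u→2 1:d→3,u→4 2:d→5,u→6 3:d→7,u→8 4:d→3,u→9 5:d→3,u→10 6:d→9,u→11 7:d→12,u→8 8:d→8,u→8 9:d→12,u→11 10:d→7,u→11 11:d→8,u→11 12:d→8,u→8.
'ddu': |S_i|=[21, 18, 10, 4] end={s3,s4,s5,s9} rej; 3/3 deletions ∈↓L.
'uuud': run [21, 19, 14, 7, 4] end={s3,s4,s5,s9} rej; 4/4 del acc.
'ddddd': |S_i|=[21, 18, 10, 7, 5, 4] end={s3,s4,s5,s9} — reject; 5/5 del acc.
'duudd': run [21, 18, 15, 8, 5, 4] end={s3,s4,s5,s9} rej; 5/5 single-dels accept.
'uuddd': run [21, 19, 14, 11, 5, 4] end={s3,s4,s5,s9} — reject; 5/5 deletions ∈↓L.
5 words, ⪯-incomp.

min(Σ*\↓L) = [ddu, uuud, ddddd, duudd, uuddd].


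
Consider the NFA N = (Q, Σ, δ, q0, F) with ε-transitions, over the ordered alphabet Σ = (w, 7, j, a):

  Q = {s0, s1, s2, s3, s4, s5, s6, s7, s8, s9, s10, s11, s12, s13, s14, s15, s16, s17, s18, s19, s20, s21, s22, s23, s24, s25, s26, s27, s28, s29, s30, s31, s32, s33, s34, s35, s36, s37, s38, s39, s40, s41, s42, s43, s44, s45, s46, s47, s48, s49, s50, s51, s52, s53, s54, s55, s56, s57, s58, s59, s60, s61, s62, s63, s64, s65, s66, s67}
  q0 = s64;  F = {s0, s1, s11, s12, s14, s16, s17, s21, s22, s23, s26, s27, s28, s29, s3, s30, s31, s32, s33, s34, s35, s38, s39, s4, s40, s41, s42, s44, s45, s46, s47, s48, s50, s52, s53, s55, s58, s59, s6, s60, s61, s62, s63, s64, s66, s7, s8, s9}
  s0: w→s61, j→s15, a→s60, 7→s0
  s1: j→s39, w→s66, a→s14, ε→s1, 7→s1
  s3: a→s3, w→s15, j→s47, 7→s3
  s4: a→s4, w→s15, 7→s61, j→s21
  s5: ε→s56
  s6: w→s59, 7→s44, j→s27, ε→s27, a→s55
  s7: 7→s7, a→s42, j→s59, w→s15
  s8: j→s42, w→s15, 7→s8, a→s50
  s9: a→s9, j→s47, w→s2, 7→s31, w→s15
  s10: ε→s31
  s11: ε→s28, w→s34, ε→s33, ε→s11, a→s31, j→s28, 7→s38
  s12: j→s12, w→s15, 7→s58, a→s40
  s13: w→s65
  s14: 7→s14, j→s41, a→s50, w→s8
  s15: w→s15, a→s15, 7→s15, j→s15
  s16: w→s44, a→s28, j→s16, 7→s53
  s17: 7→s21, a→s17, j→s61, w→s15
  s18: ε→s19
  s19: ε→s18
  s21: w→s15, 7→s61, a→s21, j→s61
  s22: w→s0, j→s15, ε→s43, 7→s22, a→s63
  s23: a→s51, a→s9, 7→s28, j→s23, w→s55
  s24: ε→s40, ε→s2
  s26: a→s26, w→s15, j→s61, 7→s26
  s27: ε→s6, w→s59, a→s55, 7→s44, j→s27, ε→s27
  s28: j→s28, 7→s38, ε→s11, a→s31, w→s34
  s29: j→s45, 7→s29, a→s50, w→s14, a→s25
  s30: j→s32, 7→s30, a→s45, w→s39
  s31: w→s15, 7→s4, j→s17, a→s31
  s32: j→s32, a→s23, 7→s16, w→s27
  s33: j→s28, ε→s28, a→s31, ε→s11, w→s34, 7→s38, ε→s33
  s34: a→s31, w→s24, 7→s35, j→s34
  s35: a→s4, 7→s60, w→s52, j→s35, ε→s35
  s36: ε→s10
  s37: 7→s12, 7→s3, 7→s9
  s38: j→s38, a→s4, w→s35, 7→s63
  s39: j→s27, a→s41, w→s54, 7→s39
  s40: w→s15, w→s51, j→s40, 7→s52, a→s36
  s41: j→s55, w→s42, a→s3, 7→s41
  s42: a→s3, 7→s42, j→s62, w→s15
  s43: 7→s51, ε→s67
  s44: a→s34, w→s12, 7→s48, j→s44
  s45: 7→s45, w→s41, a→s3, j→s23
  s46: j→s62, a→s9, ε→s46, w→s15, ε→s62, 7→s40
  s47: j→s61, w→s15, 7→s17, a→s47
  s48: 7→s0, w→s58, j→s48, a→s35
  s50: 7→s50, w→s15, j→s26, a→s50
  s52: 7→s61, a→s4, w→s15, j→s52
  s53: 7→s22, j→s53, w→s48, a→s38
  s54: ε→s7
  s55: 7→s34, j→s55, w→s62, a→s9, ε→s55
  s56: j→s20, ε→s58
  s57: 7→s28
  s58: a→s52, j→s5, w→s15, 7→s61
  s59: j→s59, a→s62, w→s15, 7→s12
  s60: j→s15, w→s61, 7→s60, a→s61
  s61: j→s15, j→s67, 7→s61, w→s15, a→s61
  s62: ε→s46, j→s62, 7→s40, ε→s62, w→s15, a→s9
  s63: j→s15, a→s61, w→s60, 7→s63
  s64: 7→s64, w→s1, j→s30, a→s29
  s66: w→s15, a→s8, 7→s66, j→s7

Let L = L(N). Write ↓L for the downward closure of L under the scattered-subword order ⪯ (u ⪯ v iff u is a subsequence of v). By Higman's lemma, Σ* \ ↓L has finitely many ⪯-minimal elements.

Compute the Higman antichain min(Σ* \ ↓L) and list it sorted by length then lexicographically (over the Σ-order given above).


min(Σ*\↓L) = [www, aaw, aajjj, jj777j].

|Q|=68, |F|=48, |δ|=236 (28 ε).
min D↑ (45 st, q0=0, F={10}): 0:w→1,7→0,j→2,a→3 1:w→4,7→1,j→5,a→6 2:w→5,7→2,j→7,a→8 3:w→6,7→3,j→8,a→9 4:w→10,7→4,j→11,a→12 5:w→11,7→5,j→13,a→14 6:w→12,7→6,j→14,a→9 7:w→13,7→15,j→7,a→16 8:w→14,7→8,j→16,a→17 9:w→10,7→9,j→18,a→9 10:w→10,7→10,j→10,a→10 11:w→10,7→11,j→19,a→20 12:w→10,7→12,j→20,a→9 13:w→19,7→21,j→13,a→22 14:w→20,7→14,j→22,a→17 15:w→21,7→23,j→15,a→24 16:w→22,7→24,j→16,a→25 17:w→10,7→17,j→26,a→17 18:w→10,7→18,j→27,a→18 19:w→10,7→28,j→19,a→29 20:w→10,7→20,j→29,a→17 21:w→28,7→30,j→21,a→31 22:w→29,7→31,j→22,a→25 23:w→30,7→32,j→23,a→33 24:w→31,7→33,j→24,a→34 25:w→10,7→34,j→26,a→25 26:w→10,7→35,j→27,a→26 27:w→10,7→27,j→10,a→27 28:w→10,7→36,j→28,a→37 29:w→10,7→37,j→29,a→25 30:w→36,7→38,j→30,a→39 31:w→37,7→39,j→31,a→34 32:w→38,7→32,j→10,a→40 33:w→39,7→40,j→33,a→41 34:w→10,7→41,j→35,a→34 35:w→10,7→42,j→27,a→35 36:w→10,7→27,j→36,a→43 37:w→10,7→43,j→37,a→34 38:w→27,7→38,j→10,a→44 39:w→43,7→44,j→39,a→41 40:w→44,7→40,j→10,a→27 41:w→10,7→27,j→42,a→41 42:w→10,7→27,j→27,a→42 43:w→10,7→27,j→43,a→41 44:w→27,7→44,j→10,a→27 [Hopcroft].
'www': N↓-sim [61, 45, 32, 3] end={s15,s2,s51} — reject; 3/3 del acc.
'aaw': |S_i|=[61, 38, 17, 2] end={s15,s2} ∉↓L; 3/3 single-dels accept.
'aajjj': |S_i|=[61, 38, 17, 7, 3, 2] end={s15,s67} ∉↓L; 5/5 del acc.
'jj777j': N↓-sim [61, 53, 44, 34, 20, 9, 2] end={s15,s67} ∉↓L; 6/6 single-dels accept.
4 minimals (antichain).


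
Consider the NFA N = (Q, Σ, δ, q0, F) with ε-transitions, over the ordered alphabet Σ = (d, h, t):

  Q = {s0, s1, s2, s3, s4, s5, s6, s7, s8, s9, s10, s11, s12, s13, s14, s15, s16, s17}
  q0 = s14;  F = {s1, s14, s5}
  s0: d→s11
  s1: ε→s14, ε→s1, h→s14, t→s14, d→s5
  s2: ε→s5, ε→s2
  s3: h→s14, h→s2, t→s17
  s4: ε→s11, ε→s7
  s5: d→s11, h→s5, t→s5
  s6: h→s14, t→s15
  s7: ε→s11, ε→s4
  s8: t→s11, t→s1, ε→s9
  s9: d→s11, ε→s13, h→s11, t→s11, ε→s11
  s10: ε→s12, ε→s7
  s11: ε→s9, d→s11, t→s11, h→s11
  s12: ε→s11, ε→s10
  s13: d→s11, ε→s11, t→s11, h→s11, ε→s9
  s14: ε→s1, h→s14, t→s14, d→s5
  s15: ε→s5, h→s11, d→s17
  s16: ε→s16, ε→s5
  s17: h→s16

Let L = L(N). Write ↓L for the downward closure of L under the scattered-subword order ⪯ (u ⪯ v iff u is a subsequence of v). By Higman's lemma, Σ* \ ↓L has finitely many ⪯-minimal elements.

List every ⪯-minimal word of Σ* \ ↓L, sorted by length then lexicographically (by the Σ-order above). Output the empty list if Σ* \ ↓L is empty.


|Q|=18, |F|=3, |δ|=51 (22 ε).
min D↑ (3 st, q0=0, F={2}): 0:d→1,h→0,t→0 1:d→2,h→1,t→1 2:d→2,h→2,t→2 (ε-aug+det+¬).
'dd': run [6, 4, 3] end={s11,s13,s9} ∉↓L; 2/2 del acc.
1 words, ⪯-incomp.

Antichain: [dd].


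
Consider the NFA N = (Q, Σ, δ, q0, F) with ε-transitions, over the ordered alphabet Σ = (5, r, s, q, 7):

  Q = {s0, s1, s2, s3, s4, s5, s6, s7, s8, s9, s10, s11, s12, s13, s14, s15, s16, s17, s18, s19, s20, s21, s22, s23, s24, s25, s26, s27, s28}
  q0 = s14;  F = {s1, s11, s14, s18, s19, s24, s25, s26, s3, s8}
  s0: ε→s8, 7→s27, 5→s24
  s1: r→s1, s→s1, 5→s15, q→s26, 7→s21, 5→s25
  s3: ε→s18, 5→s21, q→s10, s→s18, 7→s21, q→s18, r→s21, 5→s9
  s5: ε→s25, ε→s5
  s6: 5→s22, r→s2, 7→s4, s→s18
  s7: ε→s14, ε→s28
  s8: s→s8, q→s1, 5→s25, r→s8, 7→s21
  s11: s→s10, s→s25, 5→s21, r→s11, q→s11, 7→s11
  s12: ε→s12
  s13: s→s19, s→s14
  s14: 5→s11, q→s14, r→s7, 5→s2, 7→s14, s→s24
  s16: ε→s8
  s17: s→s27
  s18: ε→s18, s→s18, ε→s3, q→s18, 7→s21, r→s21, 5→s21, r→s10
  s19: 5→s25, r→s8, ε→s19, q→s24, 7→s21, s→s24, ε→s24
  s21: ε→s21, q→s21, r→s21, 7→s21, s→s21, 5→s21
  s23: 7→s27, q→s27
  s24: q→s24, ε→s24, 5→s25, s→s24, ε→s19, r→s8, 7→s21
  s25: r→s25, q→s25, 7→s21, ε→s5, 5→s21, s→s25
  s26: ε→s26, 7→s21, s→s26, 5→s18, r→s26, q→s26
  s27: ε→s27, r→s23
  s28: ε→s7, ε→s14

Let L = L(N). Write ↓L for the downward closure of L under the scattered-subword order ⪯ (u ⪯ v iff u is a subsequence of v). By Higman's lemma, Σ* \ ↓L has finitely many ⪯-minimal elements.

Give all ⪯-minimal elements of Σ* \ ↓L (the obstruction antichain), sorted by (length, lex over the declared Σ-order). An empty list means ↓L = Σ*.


Antichain: [55, s7, srqq5r].

|Q|=29, |F|=10, |δ|=93 (20 ε).
min D↑ (9 st, q0=0, F={3}): 0:5→1,r→0,s→2,q→0,7→0 1:5→3,r→1,s→4,q→1,7→1 2:5→4,r→5,s→2,q→2,7→3 3:5→3,r→3,s→3,q→3,7→3 4:5→3,r→4,s→4,q→4,7→3 5:5→4,r→5,s→5,q→6,7→3 6:5→4,r→6,s→6,q→7,7→3 7:5→8,r→7,s→7,q→7,7→3 8:5→3,r→3,s→8,q→8,7→3 [Hopcroft].
'55': run [18, 10, 2] end={s21,s9} rej; 2/2 deletions ∈↓L.
's7': run [18, 13, 1] end={s21} rej; 2/2 deletions ∈↓L.
'srqq5r': run [18, 13, 11, 10, 8, 5, 2] end={s10,s21} — reject; 6/6 single-dels accept.
3 minimals (antichain).


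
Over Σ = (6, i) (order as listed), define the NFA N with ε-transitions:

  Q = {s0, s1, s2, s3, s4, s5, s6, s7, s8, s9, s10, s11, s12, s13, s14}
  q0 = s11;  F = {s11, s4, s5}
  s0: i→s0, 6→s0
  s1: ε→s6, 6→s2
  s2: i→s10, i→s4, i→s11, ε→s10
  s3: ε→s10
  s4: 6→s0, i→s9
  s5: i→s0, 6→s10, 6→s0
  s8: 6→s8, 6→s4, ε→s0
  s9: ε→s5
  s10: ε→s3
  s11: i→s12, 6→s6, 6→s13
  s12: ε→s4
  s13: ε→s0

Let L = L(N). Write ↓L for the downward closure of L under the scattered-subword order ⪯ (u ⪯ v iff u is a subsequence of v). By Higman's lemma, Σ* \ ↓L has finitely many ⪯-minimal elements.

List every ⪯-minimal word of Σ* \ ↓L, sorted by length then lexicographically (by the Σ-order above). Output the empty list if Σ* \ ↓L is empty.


|Q|=15, |F|=3, |δ|=24 (8 ε).
min D↑ (4 st, q0=0, F={1}): 0:6→1,i→2 1:6→1,i→1 2:6→1,i→3 3:6→1,i→1.
'6': run [10, 5] end={s0,s10,s13,s3,s6} — reject; 1/1 deletions ∈↓L.
'iii': run [10, 7, 5, 1] end={s0} rej; 3/3 del acc.
2 words, ⪯-incomp.

Antichain: [6, iii].


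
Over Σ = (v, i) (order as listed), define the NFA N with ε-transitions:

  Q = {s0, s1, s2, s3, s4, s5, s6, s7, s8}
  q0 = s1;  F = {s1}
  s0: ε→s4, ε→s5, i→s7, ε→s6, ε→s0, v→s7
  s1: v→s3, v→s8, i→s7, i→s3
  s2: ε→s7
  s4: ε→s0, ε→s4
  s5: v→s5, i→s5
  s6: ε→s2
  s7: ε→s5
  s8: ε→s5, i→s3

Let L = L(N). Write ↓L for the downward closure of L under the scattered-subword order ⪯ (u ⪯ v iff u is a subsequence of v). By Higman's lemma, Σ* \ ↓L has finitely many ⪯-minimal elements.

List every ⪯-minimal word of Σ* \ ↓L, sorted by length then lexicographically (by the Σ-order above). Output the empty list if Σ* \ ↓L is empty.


|Q|=9, |F|=1, |δ|=19 (10 ε).
min D↑ (2 st, q0=0, F={1}): 0:v→1,i→1 1:v→1,i→1.
'v': |S_i|=[5, 3] end={s3,s5,s8} — reject; 1/1 del acc.
'i': N↓-sim [5, 3] end={s3,s5,s7} rej; 1/1 deletions ∈↓L.
2 obstructions.

Antichain: [v, i].


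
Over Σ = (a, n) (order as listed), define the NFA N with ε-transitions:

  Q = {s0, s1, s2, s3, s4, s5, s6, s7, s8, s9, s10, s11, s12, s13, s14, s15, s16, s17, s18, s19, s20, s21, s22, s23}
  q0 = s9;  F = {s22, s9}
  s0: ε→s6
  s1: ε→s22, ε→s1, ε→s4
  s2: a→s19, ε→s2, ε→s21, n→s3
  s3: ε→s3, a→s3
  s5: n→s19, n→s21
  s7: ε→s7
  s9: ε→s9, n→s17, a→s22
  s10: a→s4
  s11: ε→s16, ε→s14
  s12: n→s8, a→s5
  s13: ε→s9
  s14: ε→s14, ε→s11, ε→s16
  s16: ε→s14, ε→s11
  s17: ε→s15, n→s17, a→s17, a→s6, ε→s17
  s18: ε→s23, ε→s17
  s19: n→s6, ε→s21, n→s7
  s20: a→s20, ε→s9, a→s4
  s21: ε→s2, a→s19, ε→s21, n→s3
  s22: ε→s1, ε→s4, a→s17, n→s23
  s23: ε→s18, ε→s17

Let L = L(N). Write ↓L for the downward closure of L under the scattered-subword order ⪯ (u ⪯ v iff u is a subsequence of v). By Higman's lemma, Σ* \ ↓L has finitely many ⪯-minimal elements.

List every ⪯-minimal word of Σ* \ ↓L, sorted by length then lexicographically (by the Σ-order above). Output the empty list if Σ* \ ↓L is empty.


|Q|=24, |F|=2, |δ|=50 (29 ε).
min D↑ (3 st, q0=0, F={2}): 0:a→1,n→2 1:a→2,n→2 2:a→2,n→2 [Hopcroft].
'n': N↓-sim [9, 5] end={s15,s17,s18,s23,s6} ∉↓L; 1/1 deletions ∈↓L.
'aa': run [9, 8, 3] end={s15,s17,s6} rej; 2/2 del acc.
2 obstructions.

Antichain: [n, aa].


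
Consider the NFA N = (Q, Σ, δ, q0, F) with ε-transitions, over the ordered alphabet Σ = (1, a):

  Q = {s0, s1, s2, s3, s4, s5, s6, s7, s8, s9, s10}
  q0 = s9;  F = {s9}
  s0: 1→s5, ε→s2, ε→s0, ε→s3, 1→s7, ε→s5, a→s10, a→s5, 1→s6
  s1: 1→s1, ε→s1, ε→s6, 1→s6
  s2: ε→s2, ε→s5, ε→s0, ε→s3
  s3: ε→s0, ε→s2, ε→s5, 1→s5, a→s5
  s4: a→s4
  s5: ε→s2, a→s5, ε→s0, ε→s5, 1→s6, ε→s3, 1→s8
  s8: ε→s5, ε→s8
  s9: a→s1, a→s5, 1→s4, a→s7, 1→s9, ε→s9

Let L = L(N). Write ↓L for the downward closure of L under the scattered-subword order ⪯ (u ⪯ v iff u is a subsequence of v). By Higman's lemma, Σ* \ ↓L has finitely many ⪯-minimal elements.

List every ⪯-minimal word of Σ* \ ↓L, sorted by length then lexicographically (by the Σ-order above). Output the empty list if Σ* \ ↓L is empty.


A = [a].

|Q|=11, |F|=1, |δ|=38 (20 ε).
min D↑ (2 st, q0=0, F={1}): 0:1→0,a→1 1:1→1,a→1 [Hopcroft].
'a': N↓-sim [11, 10] end={s0,s1,s10,s2,s3,s4,s5,s6,s7,s8} rej; 1/1 del acc.
1 words, ⪯-incomp.


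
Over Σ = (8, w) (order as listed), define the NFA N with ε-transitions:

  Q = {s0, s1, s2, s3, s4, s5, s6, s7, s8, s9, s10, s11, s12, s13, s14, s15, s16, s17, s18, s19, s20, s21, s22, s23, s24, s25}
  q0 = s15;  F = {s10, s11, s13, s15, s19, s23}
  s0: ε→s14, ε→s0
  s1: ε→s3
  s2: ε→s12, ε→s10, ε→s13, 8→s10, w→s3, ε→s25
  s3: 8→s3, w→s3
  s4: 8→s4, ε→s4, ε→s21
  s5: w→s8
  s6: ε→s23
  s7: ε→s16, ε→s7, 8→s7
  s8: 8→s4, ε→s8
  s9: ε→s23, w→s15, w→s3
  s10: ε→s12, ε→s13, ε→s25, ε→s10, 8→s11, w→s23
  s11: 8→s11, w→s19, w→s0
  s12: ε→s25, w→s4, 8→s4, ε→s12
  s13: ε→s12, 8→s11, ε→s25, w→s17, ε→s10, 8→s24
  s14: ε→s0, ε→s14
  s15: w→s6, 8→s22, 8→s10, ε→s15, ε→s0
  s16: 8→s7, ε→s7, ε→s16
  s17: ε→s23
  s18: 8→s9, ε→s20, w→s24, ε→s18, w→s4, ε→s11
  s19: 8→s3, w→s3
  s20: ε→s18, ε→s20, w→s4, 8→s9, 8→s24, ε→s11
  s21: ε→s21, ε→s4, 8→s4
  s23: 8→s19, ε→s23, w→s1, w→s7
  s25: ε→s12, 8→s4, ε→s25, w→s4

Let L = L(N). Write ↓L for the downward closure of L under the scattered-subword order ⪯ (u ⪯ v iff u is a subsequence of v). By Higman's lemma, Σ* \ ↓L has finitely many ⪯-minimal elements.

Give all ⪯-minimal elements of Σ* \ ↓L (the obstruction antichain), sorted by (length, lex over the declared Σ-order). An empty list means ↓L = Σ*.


Antichain: [ww, w88, 88w8].

|Q|=26, |F|=6, |δ|=79 (41 ε).
min D↑ (6 st, q0=0, F={5}): 0:8→1,w→2 1:8→3,w→2 2:8→4,w→5 3:8→3,w→4 4:8→5,w→5 5:8→5,w→5 (ε-aug+det+¬).
'ww': run [20, 12, 4] end={s1,s16,s3,s7} rej; 2/2 deletions ∈↓L.
'w88': |S_i|=[20, 12, 6, 5] end={s16,s21,s3,s4,s7} ∉↓L; 3/3 del acc.
'88w8': |S_i|=[20, 18, 10, 4, 1] end={s3} — reject; 4/4 del acc.
3 obstructions.


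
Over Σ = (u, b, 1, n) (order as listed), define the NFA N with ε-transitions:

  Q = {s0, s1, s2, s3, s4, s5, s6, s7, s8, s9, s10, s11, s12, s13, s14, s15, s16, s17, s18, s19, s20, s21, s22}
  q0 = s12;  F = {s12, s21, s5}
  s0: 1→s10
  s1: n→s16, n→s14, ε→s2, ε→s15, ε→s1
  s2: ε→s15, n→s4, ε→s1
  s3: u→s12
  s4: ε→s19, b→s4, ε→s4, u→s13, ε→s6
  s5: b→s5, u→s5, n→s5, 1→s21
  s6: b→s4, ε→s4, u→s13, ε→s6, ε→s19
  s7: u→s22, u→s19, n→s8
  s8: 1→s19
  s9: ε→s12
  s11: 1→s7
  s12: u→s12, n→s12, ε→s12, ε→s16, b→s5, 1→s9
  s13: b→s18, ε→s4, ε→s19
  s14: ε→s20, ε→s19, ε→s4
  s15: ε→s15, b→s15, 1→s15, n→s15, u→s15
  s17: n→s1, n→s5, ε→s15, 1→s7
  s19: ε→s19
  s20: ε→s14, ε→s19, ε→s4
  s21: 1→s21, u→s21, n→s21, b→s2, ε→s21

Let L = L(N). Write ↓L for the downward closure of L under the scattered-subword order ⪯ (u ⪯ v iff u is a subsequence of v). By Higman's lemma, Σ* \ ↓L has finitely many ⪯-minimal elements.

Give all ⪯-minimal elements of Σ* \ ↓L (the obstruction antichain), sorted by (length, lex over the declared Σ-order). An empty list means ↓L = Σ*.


|Q|=23, |F|=3, |δ|=60 (26 ε).
min D↑ (4 st, q0=0, F={3}): 0:u→0,b→1,1→0,n→0 1:u→1,b→1,1→2,n→1 2:u→2,b→3,1→2,n→2 3:u→3,b→3,1→3,n→3 [Hopcroft].
'b1b': |S_i|=[15, 13, 12, 11] end={s1,s13,s14,s15,s16,s18,s19,s2,s20,s4,s6} — reject; 3/3 deletions ∈↓L.
1 obstructions.

A = [b1b].


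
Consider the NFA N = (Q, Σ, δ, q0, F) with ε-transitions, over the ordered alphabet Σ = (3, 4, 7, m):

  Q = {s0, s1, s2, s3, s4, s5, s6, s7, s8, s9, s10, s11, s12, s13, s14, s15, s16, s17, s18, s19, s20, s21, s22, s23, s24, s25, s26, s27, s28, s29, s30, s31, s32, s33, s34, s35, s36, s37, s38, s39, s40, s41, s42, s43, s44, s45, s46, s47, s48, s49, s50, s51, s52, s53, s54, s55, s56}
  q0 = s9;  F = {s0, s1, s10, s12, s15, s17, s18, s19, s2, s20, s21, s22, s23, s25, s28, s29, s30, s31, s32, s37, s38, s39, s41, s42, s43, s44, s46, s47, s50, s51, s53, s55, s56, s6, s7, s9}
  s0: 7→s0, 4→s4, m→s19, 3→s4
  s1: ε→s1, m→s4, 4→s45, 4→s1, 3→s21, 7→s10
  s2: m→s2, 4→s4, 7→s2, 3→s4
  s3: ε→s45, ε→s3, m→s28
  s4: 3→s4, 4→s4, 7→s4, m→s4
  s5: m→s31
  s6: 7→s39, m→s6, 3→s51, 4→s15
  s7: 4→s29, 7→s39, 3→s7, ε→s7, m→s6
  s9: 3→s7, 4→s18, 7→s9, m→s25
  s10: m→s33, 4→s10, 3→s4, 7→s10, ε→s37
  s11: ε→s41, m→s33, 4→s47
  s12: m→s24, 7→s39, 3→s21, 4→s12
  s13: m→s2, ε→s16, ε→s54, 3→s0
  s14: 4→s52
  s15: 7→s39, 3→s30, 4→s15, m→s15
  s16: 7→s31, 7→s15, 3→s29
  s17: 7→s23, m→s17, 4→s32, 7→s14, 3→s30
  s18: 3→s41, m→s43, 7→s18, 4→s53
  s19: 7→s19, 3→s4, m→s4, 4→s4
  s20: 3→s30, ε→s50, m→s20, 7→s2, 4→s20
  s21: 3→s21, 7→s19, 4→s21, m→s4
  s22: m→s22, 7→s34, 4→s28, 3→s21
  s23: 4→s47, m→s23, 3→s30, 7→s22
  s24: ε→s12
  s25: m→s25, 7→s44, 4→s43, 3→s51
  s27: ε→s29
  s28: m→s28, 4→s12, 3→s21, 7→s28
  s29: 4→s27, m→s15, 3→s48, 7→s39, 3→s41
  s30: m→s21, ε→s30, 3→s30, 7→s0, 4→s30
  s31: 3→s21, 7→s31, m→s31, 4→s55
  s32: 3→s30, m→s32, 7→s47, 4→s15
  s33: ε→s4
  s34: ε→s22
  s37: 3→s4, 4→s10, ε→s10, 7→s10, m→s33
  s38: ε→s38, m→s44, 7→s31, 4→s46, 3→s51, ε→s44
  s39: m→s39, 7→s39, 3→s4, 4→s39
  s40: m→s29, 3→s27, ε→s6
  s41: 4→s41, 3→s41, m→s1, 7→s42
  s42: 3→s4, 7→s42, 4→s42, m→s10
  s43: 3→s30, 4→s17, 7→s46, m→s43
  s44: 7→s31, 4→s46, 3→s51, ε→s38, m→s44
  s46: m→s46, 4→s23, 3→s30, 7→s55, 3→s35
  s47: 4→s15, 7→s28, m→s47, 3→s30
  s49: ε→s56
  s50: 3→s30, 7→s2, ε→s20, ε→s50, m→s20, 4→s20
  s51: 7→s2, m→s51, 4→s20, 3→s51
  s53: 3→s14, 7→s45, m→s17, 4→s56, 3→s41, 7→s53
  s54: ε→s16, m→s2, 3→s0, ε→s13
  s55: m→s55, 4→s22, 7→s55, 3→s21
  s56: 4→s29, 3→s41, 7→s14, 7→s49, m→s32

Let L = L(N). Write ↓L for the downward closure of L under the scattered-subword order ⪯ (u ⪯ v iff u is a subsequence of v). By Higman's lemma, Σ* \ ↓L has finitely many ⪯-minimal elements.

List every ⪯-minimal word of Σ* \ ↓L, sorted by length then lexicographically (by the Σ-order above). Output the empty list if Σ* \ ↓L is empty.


Antichain: [373, 43mm, m374, m773m, 444473].

|Q|=57, |F|=36, |δ|=193 (24 ε).
min D↑ (34 st, q0=0, F={13}): 0:3→1,4→2,7→0,m→3 1:3→1,4→4,7→5,m→6 2:3→7,4→8,7→2,m→9 3:3→10,4→9,7→11,m→3 4:3→7,4→4,7→5,m→12 5:3→13,4→5,7→5,m→5 6:3→10,4→12,7→5,m→6 7:3→7,4→7,7→14,m→15 8:3→7,4→16,7→8,m→17 9:3→18,4→17,7→19,m→9 10:3→10,4→20,7→21,m→10 11:3→10,4→19,7→22,m→11 12:3→18,4→12,7→5,m→12 13:3→13,4→13,7→13,m→13 14:3→13,4→14,7→14,m→23 15:3→24,4→15,7→23,m→13 16:3→7,4→4,7→16,m→25 17:3→18,4→25,7→26,m→17 18:3→18,4→18,7→27,m→24 19:3→18,4→26,7→28,m→19 20:3→18,4→20,7→21,m→20 21:3→13,4→13,7→21,m→21 22:3→24,4→28,7→22,m→22 23:3→13,4→23,7→23,m→13 24:3→24,4→24,7→29,m→13 25:3→18,4→12,7→30,m→25 26:3→18,4→30,7→31,m→26 27:3→13,4→13,7→27,m→29 28:3→24,4→31,7→28,m→28 29:3→13,4→13,7→29,m→13 30:3→18,4→12,7→32,m→30 31:3→24,4→32,7→31,m→31 32:3→24,4→33,7→32,m→32 33:3→24,4→33,7→5,m→33.
'373': |S_i|=[47, 26, 9, 1] end={s4} rej; 3/3 deletions ∈↓L.
'43mm': N↓-sim [47, 39, 16, 8, 2] end={s33,s4} — reject; 4/4 del acc.
'm374': N↓-sim [47, 36, 10, 4, 1] end={s4} rej; 4/4 single-dels accept.
'm773m': |S_i|=[47, 36, 29, 16, 3, 1] end={s4} ∉↓L; 5/5 del acc.
'444473': |S_i|=[47, 39, 34, 29, 23, 9, 1] end={s4} ∉↓L; 6/6 deletions ∈↓L.
5 obstructions.


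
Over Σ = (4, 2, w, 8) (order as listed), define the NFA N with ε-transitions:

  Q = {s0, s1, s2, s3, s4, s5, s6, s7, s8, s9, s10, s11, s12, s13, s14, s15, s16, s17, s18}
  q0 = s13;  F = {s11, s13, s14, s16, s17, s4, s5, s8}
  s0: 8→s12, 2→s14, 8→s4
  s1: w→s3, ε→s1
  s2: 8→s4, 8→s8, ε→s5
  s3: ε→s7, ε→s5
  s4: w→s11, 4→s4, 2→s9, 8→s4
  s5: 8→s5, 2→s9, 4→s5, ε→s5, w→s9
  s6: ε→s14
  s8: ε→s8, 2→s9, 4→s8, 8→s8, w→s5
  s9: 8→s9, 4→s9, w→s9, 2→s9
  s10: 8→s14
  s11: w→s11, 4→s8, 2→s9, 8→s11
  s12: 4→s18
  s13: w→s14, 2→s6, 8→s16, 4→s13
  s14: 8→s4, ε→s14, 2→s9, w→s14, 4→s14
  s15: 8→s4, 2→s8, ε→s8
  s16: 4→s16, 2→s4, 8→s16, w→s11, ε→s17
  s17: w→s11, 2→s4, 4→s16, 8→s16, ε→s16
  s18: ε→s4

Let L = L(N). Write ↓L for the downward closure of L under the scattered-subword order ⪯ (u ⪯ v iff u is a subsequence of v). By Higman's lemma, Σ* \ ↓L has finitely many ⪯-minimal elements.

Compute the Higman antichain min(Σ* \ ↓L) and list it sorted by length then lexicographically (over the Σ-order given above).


min(Σ*\↓L) = [22, w2, 8w4ww].

|Q|=19, |F|=8, |δ|=58 (12 ε).
min D↑ (8 st, q0=0, F={3}): 0:4→0,2→1,w→1,8→2 1:4→1,2→3,w→1,8→4 2:4→2,2→4,w→5,8→2 3:4→3,2→3,w→3,8→3 4:4→4,2→3,w→5,8→4 5:4→6,2→3,w→5,8→5 6:4→6,2→3,w→7,8→6 7:4→7,2→3,w→3,8→7.
'22': |S_i|=[10, 7, 1] end={s9} — reject; 2/2 deletions ∈↓L.
'w2': run [10, 6, 1] end={s9} — reject; 2/2 single-dels accept.
'8w4ww': run [10, 7, 4, 3, 2, 1] end={s9} rej; 5/5 single-dels accept.
3 obstructions.


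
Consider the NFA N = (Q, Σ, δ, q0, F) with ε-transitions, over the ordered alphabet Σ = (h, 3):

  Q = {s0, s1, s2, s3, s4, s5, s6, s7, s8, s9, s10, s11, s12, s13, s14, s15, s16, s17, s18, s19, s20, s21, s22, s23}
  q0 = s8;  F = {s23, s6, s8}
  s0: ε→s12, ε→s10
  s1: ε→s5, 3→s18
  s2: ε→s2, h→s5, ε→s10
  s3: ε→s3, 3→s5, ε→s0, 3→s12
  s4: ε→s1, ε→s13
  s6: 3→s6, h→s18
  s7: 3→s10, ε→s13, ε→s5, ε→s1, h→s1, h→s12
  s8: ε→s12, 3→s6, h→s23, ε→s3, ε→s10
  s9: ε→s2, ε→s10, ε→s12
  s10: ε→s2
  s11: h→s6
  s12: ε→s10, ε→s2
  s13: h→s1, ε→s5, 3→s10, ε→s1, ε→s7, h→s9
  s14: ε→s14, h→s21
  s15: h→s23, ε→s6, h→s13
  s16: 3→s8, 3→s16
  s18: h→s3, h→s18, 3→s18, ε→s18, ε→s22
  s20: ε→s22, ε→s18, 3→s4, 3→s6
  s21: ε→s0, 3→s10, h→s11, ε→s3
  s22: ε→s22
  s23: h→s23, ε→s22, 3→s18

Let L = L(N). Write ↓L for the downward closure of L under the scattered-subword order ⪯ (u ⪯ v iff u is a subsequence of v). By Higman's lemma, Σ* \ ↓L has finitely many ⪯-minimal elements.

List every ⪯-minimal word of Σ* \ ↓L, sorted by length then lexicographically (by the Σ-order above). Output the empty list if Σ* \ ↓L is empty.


|Q|=24, |F|=3, |δ|=63 (34 ε).
min D↑ (4 st, q0=0, F={3}): 0:h→1,3→2 1:h→1,3→3 2:h→3,3→2 3:h→3,3→3 (ε-aug+det+¬).
'h3': N↓-sim [11, 9, 8] end={s0,s10,s12,s18,s2,s22,s3,s5} rej; 2/2 single-dels accept.
'3h': run [11, 9, 8] end={s0,s10,s12,s18,s2,s22,s3,s5} ∉↓L; 2/2 deletions ∈↓L.
2 words, ⪯-incomp.

Antichain: [h3, 3h].


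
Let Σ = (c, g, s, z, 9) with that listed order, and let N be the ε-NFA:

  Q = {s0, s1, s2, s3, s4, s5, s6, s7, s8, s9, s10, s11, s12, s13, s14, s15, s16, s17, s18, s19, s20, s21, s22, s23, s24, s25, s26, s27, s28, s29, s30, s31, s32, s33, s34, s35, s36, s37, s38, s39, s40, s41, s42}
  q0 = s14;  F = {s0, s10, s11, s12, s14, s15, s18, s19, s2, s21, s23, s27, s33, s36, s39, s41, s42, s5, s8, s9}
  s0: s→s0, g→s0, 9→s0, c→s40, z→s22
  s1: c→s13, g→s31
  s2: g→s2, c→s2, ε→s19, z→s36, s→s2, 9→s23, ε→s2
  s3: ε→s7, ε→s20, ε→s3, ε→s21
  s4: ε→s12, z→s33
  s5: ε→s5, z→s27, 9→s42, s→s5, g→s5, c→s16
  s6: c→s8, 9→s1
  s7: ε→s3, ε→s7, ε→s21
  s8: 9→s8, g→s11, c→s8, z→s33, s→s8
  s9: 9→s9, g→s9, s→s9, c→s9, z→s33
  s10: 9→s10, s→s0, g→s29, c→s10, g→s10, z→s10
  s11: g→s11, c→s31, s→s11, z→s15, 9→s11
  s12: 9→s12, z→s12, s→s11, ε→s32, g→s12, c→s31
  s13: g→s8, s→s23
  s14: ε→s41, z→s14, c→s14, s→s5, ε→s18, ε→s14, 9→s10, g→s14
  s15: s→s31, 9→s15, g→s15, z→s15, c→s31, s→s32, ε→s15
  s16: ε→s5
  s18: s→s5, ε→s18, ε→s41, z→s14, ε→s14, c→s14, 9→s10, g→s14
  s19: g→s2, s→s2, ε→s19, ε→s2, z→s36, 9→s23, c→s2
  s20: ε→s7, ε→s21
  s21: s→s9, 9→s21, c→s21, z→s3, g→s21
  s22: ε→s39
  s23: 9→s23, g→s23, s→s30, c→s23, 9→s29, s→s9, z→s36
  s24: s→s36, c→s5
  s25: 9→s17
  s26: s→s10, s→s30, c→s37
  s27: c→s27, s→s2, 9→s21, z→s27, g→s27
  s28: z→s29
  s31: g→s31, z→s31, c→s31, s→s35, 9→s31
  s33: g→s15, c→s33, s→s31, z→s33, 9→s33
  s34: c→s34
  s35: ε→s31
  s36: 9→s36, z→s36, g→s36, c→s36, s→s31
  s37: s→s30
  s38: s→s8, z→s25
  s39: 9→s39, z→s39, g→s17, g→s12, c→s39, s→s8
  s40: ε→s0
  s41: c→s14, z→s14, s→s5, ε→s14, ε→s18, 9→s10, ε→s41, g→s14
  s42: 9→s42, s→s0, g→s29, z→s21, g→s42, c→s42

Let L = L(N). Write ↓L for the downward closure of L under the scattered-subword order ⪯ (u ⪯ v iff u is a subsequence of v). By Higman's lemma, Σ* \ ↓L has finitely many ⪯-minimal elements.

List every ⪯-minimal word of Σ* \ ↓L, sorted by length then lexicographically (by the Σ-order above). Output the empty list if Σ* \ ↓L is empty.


Antichain: [szszs, 9szgc].

|Q|=43, |F|=20, |δ|=159 (30 ε).
min D↑ (18 st, q0=0, F={14}): 0:c→0,g→0,s→1,z→0,9→2 1:c→1,g→1,s→1,z→3,9→4 2:c→2,g→2,s→5,z→2,9→2 3:c→3,g→3,s→6,z→3,9→7 4:c→4,g→4,s→5,z→7,9→4 5:c→5,g→5,s→5,z→8,9→5 6:c→6,g→6,s→6,z→9,9→10 7:c→7,g→7,s→11,z→7,9→7 8:c→8,g→12,s→13,z→8,9→8 9:c→9,g→9,s→14,z→9,9→9 10:c→10,g→10,s→11,z→9,9→10 11:c→11,g→11,s→11,z→15,9→11 12:c→14,g→12,s→16,z→12,9→12 13:c→13,g→16,s→13,z→15,9→13 14:c→14,g→14,s→14,z→14,9→14 15:c→15,g→17,s→14,z→15,9→15 16:c→14,g→16,s→16,z→17,9→16 17:c→14,g→17,s→14,z→17,9→17 [Hopcroft].
'szszs': run [32, 28, 23, 14, 6, 3] end={s31,s32,s35} ∉↓L; 5/5 single-dels accept.
'9szgc': N↓-sim [32, 24, 15, 11, 7, 2] end={s31,s35} rej; 5/5 single-dels accept.
2 obstructions.


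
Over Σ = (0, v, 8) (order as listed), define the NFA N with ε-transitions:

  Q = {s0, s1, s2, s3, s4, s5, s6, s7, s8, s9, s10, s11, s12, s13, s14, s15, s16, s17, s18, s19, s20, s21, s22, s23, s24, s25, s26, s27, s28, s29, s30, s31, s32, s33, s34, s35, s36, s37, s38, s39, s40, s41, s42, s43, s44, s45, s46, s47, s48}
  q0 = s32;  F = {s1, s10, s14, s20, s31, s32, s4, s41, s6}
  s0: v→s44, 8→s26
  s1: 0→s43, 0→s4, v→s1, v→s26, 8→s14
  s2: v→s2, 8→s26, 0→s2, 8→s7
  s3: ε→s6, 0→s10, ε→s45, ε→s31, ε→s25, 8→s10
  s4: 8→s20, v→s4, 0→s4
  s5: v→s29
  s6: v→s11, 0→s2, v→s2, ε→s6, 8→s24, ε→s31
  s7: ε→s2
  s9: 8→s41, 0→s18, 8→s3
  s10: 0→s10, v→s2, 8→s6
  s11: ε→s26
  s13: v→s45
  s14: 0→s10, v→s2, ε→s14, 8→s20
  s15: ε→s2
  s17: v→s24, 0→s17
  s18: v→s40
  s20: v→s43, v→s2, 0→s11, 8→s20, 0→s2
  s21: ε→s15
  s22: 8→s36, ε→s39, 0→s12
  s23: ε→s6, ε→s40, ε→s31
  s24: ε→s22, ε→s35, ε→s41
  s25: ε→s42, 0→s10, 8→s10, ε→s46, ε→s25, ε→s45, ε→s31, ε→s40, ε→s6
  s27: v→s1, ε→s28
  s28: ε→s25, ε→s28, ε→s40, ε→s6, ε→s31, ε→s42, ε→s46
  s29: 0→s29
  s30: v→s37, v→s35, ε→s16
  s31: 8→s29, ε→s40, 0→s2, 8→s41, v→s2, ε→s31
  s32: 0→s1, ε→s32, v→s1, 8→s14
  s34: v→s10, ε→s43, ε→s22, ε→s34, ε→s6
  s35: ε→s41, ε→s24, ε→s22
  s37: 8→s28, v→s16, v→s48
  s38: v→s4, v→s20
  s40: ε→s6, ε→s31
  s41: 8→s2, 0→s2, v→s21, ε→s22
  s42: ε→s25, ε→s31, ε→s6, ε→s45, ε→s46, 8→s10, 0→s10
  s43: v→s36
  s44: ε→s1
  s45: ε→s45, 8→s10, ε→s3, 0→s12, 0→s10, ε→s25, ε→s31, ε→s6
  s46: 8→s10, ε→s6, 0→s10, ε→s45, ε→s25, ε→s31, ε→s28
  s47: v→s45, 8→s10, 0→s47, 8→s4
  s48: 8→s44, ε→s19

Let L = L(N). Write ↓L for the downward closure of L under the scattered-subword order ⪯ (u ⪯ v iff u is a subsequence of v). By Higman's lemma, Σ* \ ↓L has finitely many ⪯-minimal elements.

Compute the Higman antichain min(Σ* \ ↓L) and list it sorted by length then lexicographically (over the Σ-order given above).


|Q|=49, |F|=9, |δ|=140 (64 ε).
min D↑ (9 st, q0=0, F={5}): 0:0→1,v→1,8→2 1:0→3,v→1,8→2 2:0→4,v→5,8→6 3:0→3,v→3,8→6 4:0→4,v→5,8→7 5:0→5,v→5,8→5 6:0→5,v→5,8→6 7:0→5,v→5,8→8 8:0→5,v→5,8→5.
'8v': |S_i|=[24, 21, 8] end={s11,s15,s2,s21,s26,s36,s43,s7} — reject; 2/2 deletions ∈↓L.
'880': |S_i|=[24, 21, 19, 6] end={s11,s12,s2,s26,s29,s7} — reject; 3/3 del acc.
'0080': run [24, 23, 21, 19, 6] end={s11,s12,s2,s26,s29,s7} — reject; 4/4 deletions ∈↓L.
'v080': run [24, 23, 21, 19, 6] end={s11,s12,s2,s26,s29,s7} ∉↓L; 4/4 deletions ∈↓L.
'80888': |S_i|=[24, 21, 18, 17, 13, 4] end={s2,s26,s36,s7} — reject; 5/5 del acc.
5 obstructions.

A = [8v, 880, 0080, v080, 80888].


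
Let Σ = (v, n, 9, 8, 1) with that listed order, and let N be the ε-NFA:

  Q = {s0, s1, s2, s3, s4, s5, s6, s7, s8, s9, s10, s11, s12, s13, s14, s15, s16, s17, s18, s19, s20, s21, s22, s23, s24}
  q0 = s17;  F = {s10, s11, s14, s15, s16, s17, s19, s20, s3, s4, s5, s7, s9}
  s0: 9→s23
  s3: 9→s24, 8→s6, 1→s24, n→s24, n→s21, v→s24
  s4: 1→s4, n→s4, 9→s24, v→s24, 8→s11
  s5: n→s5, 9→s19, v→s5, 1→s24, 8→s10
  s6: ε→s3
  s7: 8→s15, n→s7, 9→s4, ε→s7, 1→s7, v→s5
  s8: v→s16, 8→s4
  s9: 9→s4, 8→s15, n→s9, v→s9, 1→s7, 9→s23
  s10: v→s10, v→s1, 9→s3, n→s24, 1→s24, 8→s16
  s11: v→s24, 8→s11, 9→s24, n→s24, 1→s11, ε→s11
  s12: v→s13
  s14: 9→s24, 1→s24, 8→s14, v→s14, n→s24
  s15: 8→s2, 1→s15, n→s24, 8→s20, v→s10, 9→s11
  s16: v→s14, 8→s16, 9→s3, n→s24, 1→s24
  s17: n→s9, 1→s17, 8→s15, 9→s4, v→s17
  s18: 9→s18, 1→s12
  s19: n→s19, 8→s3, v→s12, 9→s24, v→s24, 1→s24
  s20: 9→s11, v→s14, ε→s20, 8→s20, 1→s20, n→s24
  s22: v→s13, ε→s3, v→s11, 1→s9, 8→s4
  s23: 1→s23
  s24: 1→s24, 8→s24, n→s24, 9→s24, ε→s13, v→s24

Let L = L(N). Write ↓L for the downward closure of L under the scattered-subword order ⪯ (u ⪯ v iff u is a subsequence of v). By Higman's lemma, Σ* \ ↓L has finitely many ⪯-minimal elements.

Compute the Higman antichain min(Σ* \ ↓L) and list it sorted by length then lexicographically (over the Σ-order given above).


|Q|=25, |F|=13, |δ|=92 (6 ε).
min D↑ (14 st, q0=0, F={5}): 0:v→0,n→1,9→2,8→3,1→0 1:v→1,n→1,9→2,8→3,1→4 2:v→5,n→2,9→5,8→6,1→2 3:v→7,n→5,9→6,8→8,1→3 4:v→9,n→4,9→2,8→3,1→4 5:v→5,n→5,9→5,8→5,1→5 6:v→5,n→5,9→5,8→6,1→6 7:v→7,n→5,9→10,8→11,1→5 8:v→12,n→5,9→6,8→8,1→8 9:v→9,n→9,9→13,8→7,1→5 10:v→5,n→5,9→5,8→10,1→5 11:v→12,n→5,9→10,8→11,1→5 12:v→12,n→5,9→5,8→12,1→5 13:v→5,n→13,9→5,8→10,1→5 [Hopcroft].
'9v': run [21, 10, 3] end={s12,s13,s24} ∉↓L; 2/2 single-dels accept.
'99': run [21, 10, 2] end={s13,s24} rej; 2/2 single-dels accept.
'8n': |S_i|=[21, 13, 3] end={s13,s21,s24} ∉↓L; 2/2 single-dels accept.
'8v1': |S_i|=[21, 13, 9, 2] end={s13,s24} ∉↓L; 3/3 deletions ∈↓L.
'n1v1': N↓-sim [21, 20, 19, 12, 2] end={s13,s24} rej; 4/4 deletions ∈↓L.
'88v9': N↓-sim [21, 13, 10, 3, 2] end={s13,s24} ∉↓L; 4/4 deletions ∈↓L.
6 minimals (antichain).

min(Σ*\↓L) = [9v, 99, 8n, 8v1, n1v1, 88v9].
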